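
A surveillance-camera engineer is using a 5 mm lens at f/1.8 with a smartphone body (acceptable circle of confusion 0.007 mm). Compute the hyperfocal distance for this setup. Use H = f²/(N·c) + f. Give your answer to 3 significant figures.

Hyperfocal distance H = f²/(N·c) + f = 5²/(1.8 × 0.007) + 5 = 25/0.0126 + 5 ≈ 1989.1 mm ≈ 1.99 m.

1.99 m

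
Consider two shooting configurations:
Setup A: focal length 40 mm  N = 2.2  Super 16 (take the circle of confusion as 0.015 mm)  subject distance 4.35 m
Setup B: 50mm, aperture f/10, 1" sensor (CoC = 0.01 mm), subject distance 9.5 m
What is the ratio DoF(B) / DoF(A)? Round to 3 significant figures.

Setup A: H = 40²/(2.2×0.015) + 40 ≈ 48524.8 mm; DoF = Df − Dn = 4774.42 − 3994.88 ≈ 779.54 mm.
Setup B: H = 50²/(10×0.01) + 50 ≈ 25050.0 mm; DoF = Df − Dn = 15273.3 − 6894.0 ≈ 8379.3 mm.
Ratio = 8379.3 / 779.54 ≈ 10.7.

10.7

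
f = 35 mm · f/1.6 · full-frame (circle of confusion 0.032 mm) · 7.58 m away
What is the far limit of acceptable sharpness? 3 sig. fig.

11.1 m

Hyperfocal distance H = f²/(N·c) + f = 35²/(1.6 × 0.032) + 35 = 1225/0.0512 + 35 ≈ 23960.8 mm ≈ 23.96 m.
Far limit Df = s·(H − f)/(H − s) = 7580 × (23960.8 − 35) / (23960.8 − 7580) = 7580 × 23925.8 / 16380.8 ≈ 11071 mm ≈ 11.1 m.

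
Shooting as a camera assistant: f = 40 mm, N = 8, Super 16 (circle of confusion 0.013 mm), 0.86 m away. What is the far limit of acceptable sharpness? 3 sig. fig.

0.908 m

Hyperfocal distance H = f²/(N·c) + f = 40²/(8 × 0.013) + 40 = 1600/0.104 + 40 ≈ 15424.6 mm ≈ 15.42 m.
Far limit Df = s·(H − f)/(H − s) = 860 × (15424.6 − 40) / (15424.6 − 860) = 860 × 15384.6 / 14564.6 ≈ 908.42 mm ≈ 0.908 m.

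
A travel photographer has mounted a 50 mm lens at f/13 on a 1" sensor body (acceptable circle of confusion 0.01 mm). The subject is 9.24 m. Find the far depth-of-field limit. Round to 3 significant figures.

17.7 m

Hyperfocal distance H = f²/(N·c) + f = 50²/(13 × 0.01) + 50 = 2500/0.13 + 50 ≈ 19280.8 mm ≈ 19.28 m.
Far limit Df = s·(H − f)/(H − s) = 9240 × (19280.8 − 50) / (19280.8 − 9240) = 9240 × 19230.8 / 10040.8 ≈ 17697 mm ≈ 17.7 m.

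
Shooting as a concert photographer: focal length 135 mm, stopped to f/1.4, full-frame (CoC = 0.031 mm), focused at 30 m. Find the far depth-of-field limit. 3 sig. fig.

32.3 m

Hyperfocal distance H = f²/(N·c) + f = 135²/(1.4 × 0.031) + 135 = 18225/0.0434 + 135 ≈ 420065.9 mm ≈ 420.1 m.
Far limit Df = s·(H − f)/(H − s) = 30000 × (420065.9 − 135) / (420065.9 − 30000) = 30000 × 419930.9 / 390065.9 ≈ 32297 mm ≈ 32.3 m.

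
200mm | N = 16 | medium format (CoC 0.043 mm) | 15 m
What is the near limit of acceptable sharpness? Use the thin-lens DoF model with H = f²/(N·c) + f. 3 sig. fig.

Hyperfocal distance H = f²/(N·c) + f = 200²/(16 × 0.043) + 200 = 40000/0.688 + 200 ≈ 58339.5 mm ≈ 58.34 m.
Near limit Dn = s·(H − f)/(H + s − 2f) = 15000 × (58339.5 − 200) / (58339.5 + 15000 − 2 × 200) = 15000 × 58139.5 / 72939.5 ≈ 11956 mm ≈ 12.0 m.

12.0 m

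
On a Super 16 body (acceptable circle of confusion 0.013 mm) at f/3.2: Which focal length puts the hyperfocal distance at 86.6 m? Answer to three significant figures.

From H = f²/(N·c) + f, with f ≪ H: f ≈ √(H·N·c) = √(86600 × 3.2 × 0.013) = √3602.6 ≈ 60.02 mm.
The +f correction barely moves this — solving exactly, f² + N·c·f − N·c·H = 0 ⇒ f = (−N·c + √((N·c)² + 4·N·c·H))/2 = (−0.0416 + √14410)/2 ≈ 60.001 mm, so f ≈ 60.0 mm.

60.0 mm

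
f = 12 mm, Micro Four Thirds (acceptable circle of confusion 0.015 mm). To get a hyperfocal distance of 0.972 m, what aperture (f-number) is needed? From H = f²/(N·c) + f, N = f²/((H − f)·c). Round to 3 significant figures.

f/10

Rearrange H = f²/(N·c) + f for N: N = f² / ((H − f)·c).
N = 12² / ((972 − 12) × 0.015) = 144 / 14.40 ≈ 10.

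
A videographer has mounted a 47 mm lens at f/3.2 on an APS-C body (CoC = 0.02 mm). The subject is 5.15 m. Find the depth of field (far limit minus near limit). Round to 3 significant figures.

1.56 m

Hyperfocal distance H = f²/(N·c) + f = 47²/(3.2 × 0.02) + 47 = 2209/0.064 + 47 ≈ 34562.6 mm ≈ 34.56 m.
Near limit Dn = s·(H − f)/(H + s − 2f) = 5150 × (34562.6 − 47) / (34562.6 + 5150 − 2 × 47) = 5150 × 34515.6 / 39618.6 ≈ 4486.7 mm.
Far limit Df = s·(H − f)/(H − s) = 5150 × (34562.6 − 47) / (34562.6 − 5150) = 5150 × 34515.6 / 29412.6 ≈ 6043.5 mm.
Depth of field = Df − Dn = 6043.5 − 4486.7 ≈ 1556.8 mm ≈ 1.56 m.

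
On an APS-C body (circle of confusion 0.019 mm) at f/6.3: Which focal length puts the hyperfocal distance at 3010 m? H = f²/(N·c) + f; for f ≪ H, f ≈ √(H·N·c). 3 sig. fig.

600 mm

From H = f²/(N·c) + f, with f ≪ H: f ≈ √(H·N·c) = √(3010000 × 6.3 × 0.019) = √360297 ≈ 600.2 mm.
The +f correction barely moves this — solving exactly, f² + N·c·f − N·c·H = 0 ⇒ f = (−N·c + √((N·c)² + 4·N·c·H))/2 = (−0.1197 + √1441188)/2 ≈ 600.19 mm, so f ≈ 600 mm.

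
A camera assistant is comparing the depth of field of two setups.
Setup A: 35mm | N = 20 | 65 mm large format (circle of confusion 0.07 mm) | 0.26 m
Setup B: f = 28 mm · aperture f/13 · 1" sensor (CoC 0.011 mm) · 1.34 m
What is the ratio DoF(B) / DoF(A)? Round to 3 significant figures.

4.75

Setup A: H = 35²/(20×0.07) + 35 ≈ 910.0 mm; DoF = Df − Dn = 350.00 − 206.82 ≈ 143.18 mm.
Setup B: H = 28²/(13×0.011) + 28 ≈ 5510.5 mm; DoF = Df − Dn = 1761.55 − 1081.25 ≈ 680.30 mm.
Ratio = 680.30 / 143.18 ≈ 4.75.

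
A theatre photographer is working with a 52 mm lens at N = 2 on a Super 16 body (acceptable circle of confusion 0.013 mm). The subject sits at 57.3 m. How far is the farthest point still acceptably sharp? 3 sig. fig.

Hyperfocal distance H = f²/(N·c) + f = 52²/(2 × 0.013) + 52 = 2704/0.026 + 52 ≈ 104052.0 mm ≈ 104.1 m.
Far limit Df = s·(H − f)/(H − s) = 57300 × (104052.0 − 52) / (104052.0 − 57300) = 57300 × 104000.0 / 46752.0 ≈ 127464 mm ≈ 127 m.

127 m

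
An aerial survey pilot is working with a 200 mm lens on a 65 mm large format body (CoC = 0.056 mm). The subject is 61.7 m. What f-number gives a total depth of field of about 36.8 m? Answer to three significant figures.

Write h = H − f = f²/(N·c). The thin-lens limits are Dn = s·h/(h + (s−f)) and Df = s·h/(h − (s−f)), so DoF = Df − Dn = 2·s·(s−f)·h / (h² − (s−f)²).
That is a quadratic in h: DoF·h² − 2·s·(s−f)·h − DoF·(s−f)² = 0 ⇒ h = (s−f)·(s + √(s² + DoF²)) / DoF = 61500 × (61700 + √(61700² + 36800²)) / 36800 = 61500 × (61700 + 71841.0) / 36800 ≈ 223173 mm.
Then N = f²/(c·h) = 200² / (0.056 × 223173) = 40000 / 12498 ≈ 3.20.

f/3.20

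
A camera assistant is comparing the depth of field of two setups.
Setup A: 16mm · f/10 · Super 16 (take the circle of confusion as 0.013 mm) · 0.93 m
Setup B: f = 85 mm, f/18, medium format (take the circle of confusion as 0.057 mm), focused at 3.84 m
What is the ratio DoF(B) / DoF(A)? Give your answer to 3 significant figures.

Setup A: H = 16²/(10×0.013) + 16 ≈ 1985.2 mm; DoF = Df − Dn = 1735.5 − 635.2 ≈ 1100.3 mm.
Setup B: H = 85²/(18×0.057) + 85 ≈ 7126.9 mm; DoF = Df − Dn = 8226.9 − 2504.5 ≈ 5722.4 mm.
Ratio = 5722.4 / 1100.3 ≈ 5.20.

5.20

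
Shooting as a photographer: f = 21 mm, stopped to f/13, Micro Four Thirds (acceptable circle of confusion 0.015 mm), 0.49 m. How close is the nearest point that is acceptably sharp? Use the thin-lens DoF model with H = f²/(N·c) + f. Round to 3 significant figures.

406 mm

Hyperfocal distance H = f²/(N·c) + f = 21²/(13 × 0.015) + 21 = 441/0.195 + 21 ≈ 2282.5 mm ≈ 2.283 m.
Near limit Dn = s·(H − f)/(H + s − 2f) = 490 × (2282.5 − 21) / (2282.5 + 490 − 2 × 21) = 490 × 2261.5 / 2730.5 ≈ 405.84 mm.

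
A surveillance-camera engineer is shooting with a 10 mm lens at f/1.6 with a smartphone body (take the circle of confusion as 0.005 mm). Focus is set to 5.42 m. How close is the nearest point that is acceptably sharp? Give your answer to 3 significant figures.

Hyperfocal distance H = f²/(N·c) + f = 10²/(1.6 × 0.005) + 10 = 100/0.008 + 10 ≈ 12510.0 mm ≈ 12.51 m.
Near limit Dn = s·(H − f)/(H + s − 2f) = 5420 × (12510.0 − 10) / (12510.0 + 5420 − 2 × 10) = 5420 × 12500.0 / 17910.0 ≈ 3782.8 mm ≈ 3.78 m.

3.78 m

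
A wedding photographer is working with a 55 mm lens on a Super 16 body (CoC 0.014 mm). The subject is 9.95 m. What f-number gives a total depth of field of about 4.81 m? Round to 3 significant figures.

f/5

Write h = H − f = f²/(N·c). The thin-lens limits are Dn = s·h/(h + (s−f)) and Df = s·h/(h − (s−f)), so DoF = Df − Dn = 2·s·(s−f)·h / (h² − (s−f)²).
That is a quadratic in h: DoF·h² − 2·s·(s−f)·h − DoF·(s−f)² = 0 ⇒ h = (s−f)·(s + √(s² + DoF²)) / DoF = 9895 × (9950 + √(9950² + 4810²)) / 4810 = 9895 × (9950 + 11051.6) / 4810 ≈ 43204 mm.
Then N = f²/(c·h) = 55² / (0.014 × 43204) = 3025 / 604.86 ≈ 5.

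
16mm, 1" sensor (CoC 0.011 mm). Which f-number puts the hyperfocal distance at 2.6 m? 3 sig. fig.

f/9.01

Rearrange H = f²/(N·c) + f for N: N = f² / ((H − f)·c).
N = 16² / ((2600 − 16) × 0.011) = 256 / 28.42 ≈ 9.01.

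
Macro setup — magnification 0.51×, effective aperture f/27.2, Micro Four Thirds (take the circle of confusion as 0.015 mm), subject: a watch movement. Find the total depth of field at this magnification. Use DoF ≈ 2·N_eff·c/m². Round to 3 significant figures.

3.14 mm

At magnification m, DoF ≈ 2·N_eff·c/m² = 2 × 27.2 × 0.015 / 0.51² = 0.816 / 0.2601 ≈ 3.14 mm.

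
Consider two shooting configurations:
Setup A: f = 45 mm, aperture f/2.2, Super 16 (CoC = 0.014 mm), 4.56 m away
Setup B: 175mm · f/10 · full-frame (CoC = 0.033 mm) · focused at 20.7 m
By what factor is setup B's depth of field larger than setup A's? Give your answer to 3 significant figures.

15.3

Setup A: H = 45²/(2.2×0.014) + 45 ≈ 65791.8 mm; DoF = Df − Dn = 4896.24 − 4266.98 ≈ 629.26 mm.
Setup B: H = 175²/(10×0.033) + 175 ≈ 92978.0 mm; DoF = Df − Dn = 26578.2 − 16951.0 ≈ 9627.2 mm.
Ratio = 9627.2 / 629.26 ≈ 15.3.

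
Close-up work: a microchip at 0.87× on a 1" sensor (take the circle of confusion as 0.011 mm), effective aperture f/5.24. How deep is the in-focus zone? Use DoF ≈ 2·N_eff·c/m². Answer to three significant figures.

0.152 mm

At magnification m, DoF ≈ 2·N_eff·c/m² = 2 × 5.24 × 0.011 / 0.87² = 0.1153 / 0.7569 ≈ 0.152 mm.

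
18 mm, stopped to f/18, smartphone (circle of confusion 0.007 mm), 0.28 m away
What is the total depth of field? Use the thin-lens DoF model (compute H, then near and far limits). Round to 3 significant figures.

57.7 mm

Hyperfocal distance H = f²/(N·c) + f = 18²/(18 × 0.007) + 18 = 324/0.126 + 18 ≈ 2589.4 mm ≈ 2.589 m.
Near limit Dn = s·(H − f)/(H + s − 2f) = 280 × (2589.4 − 18) / (2589.4 + 280 − 2 × 18) = 280 × 2571.4 / 2833.4 ≈ 254.109 mm.
Far limit Df = s·(H − f)/(H − s) = 280 × (2589.4 − 18) / (2589.4 − 280) = 280 × 2571.4 / 2309.4 ≈ 311.765 mm.
Depth of field = Df − Dn = 311.765 − 254.109 ≈ 57.656 mm.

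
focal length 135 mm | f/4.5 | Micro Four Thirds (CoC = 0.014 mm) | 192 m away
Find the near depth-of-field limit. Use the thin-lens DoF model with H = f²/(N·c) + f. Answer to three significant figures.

115 m

Hyperfocal distance H = f²/(N·c) + f = 135²/(4.5 × 0.014) + 135 = 18225/0.063 + 135 ≈ 289420.7 mm ≈ 289.4 m.
Near limit Dn = s·(H − f)/(H + s − 2f) = 192000 × (289420.7 − 135) / (289420.7 + 192000 − 2 × 135) = 192000 × 289285.7 / 481150.7 ≈ 115438 mm ≈ 115 m.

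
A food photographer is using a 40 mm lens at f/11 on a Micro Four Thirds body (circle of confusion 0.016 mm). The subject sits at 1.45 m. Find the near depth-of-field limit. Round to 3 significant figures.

1.26 m

Hyperfocal distance H = f²/(N·c) + f = 40²/(11 × 0.016) + 40 = 1600/0.176 + 40 ≈ 9130.9 mm ≈ 9.131 m.
Near limit Dn = s·(H − f)/(H + s − 2f) = 1450 × (9130.9 − 40) / (9130.9 + 1450 − 2 × 40) = 1450 × 9090.9 / 10500.9 ≈ 1255.3 mm ≈ 1.26 m.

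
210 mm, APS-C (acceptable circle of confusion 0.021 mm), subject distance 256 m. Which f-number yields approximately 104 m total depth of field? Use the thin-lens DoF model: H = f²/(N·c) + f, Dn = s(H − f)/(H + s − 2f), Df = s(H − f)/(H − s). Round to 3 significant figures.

f/1.60

Write h = H − f = f²/(N·c). The thin-lens limits are Dn = s·h/(h + (s−f)) and Df = s·h/(h − (s−f)), so DoF = Df − Dn = 2·s·(s−f)·h / (h² − (s−f)²).
That is a quadratic in h: DoF·h² − 2·s·(s−f)·h − DoF·(s−f)² = 0 ⇒ h = (s−f)·(s + √(s² + DoF²)) / DoF = 255790 × (256000 + √(256000² + 104000²)) / 104000 = 255790 × (256000 + 276319) / 104000 ≈ 1309248 mm.
Then N = f²/(c·h) = 210² / (0.021 × 1309248) = 44100 / 27494 ≈ 1.60.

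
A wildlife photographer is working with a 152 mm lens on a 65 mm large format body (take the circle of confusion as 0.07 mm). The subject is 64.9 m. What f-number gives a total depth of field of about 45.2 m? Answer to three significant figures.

Write h = H − f = f²/(N·c). The thin-lens limits are Dn = s·h/(h + (s−f)) and Df = s·h/(h − (s−f)), so DoF = Df − Dn = 2·s·(s−f)·h / (h² − (s−f)²).
That is a quadratic in h: DoF·h² − 2·s·(s−f)·h − DoF·(s−f)² = 0 ⇒ h = (s−f)·(s + √(s² + DoF²)) / DoF = 64748 × (64900 + √(64900² + 45200²)) / 45200 = 64748 × (64900 + 79088.9) / 45200 ≈ 206261 mm.
Then N = f²/(c·h) = 152² / (0.07 × 206261) = 23104 / 14438 ≈ 1.60.

f/1.60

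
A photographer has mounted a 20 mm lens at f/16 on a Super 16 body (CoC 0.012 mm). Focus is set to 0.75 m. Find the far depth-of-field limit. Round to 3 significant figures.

Hyperfocal distance H = f²/(N·c) + f = 20²/(16 × 0.012) + 20 = 400/0.192 + 20 ≈ 2103.3 mm ≈ 2.103 m.
Far limit Df = s·(H − f)/(H − s) = 750 × (2103.3 − 20) / (2103.3 − 750) = 750 × 2083.3 / 1353.3 ≈ 1154.6 mm ≈ 1.15 m.

1.15 m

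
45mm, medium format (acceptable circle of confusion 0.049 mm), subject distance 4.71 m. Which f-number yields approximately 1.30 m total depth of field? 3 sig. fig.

f/1.20

Write h = H − f = f²/(N·c). The thin-lens limits are Dn = s·h/(h + (s−f)) and Df = s·h/(h − (s−f)), so DoF = Df − Dn = 2·s·(s−f)·h / (h² − (s−f)²).
That is a quadratic in h: DoF·h² − 2·s·(s−f)·h − DoF·(s−f)² = 0 ⇒ h = (s−f)·(s + √(s² + DoF²)) / DoF = 4665 × (4710 + √(4710² + 1300²)) / 1300 = 4665 × (4710 + 4886.11) / 1300 ≈ 34435 mm.
Then N = f²/(c·h) = 45² / (0.049 × 34435) = 2025 / 1687.3 ≈ 1.20.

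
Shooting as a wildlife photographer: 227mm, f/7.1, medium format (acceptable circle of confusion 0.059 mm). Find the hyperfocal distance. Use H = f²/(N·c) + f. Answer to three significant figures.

123 m

Hyperfocal distance H = f²/(N·c) + f = 227²/(7.1 × 0.059) + 227 = 51529/0.4189 + 227 ≈ 123237.3 mm ≈ 123 m.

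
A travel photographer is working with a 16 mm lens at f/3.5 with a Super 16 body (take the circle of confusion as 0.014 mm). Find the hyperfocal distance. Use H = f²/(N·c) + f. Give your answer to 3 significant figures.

Hyperfocal distance H = f²/(N·c) + f = 16²/(3.5 × 0.014) + 16 = 256/0.049 + 16 ≈ 5240.5 mm ≈ 5.24 m.

5.24 m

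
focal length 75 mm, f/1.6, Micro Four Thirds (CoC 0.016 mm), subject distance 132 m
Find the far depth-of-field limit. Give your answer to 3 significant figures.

330 m

Hyperfocal distance H = f²/(N·c) + f = 75²/(1.6 × 0.016) + 75 = 5625/0.0256 + 75 ≈ 219801.6 mm ≈ 219.8 m.
Far limit Df = s·(H − f)/(H − s) = 132000 × (219801.6 − 75) / (219801.6 − 132000) = 132000 × 219726.6 / 87801.6 ≈ 330335 mm ≈ 330 m.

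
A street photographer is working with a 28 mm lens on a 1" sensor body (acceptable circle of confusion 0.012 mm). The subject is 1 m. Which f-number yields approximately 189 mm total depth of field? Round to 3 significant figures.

Write h = H − f = f²/(N·c). The thin-lens limits are Dn = s·h/(h + (s−f)) and Df = s·h/(h − (s−f)), so DoF = Df − Dn = 2·s·(s−f)·h / (h² − (s−f)²).
That is a quadratic in h: DoF·h² − 2·s·(s−f)·h − DoF·(s−f)² = 0 ⇒ h = (s−f)·(s + √(s² + DoF²)) / DoF = 972 × (1000 + √(1000² + 189²)) / 189 = 972 × (1000 + 1017.70) / 189 ≈ 10377 mm.
Then N = f²/(c·h) = 28² / (0.012 × 10377) = 784 / 124.52 ≈ 6.30.

f/6.30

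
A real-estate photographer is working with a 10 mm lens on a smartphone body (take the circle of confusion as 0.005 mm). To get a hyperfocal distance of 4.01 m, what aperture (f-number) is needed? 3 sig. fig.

Rearrange H = f²/(N·c) + f for N: N = f² / ((H − f)·c).
N = 10² / ((4010 − 10) × 0.005) = 100 / 20.00 ≈ 5.

f/5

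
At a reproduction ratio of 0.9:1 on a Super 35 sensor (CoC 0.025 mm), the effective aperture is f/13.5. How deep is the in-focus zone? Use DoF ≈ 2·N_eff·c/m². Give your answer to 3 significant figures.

At magnification m, DoF ≈ 2·N_eff·c/m² = 2 × 13.5 × 0.025 / 0.9² = 0.675 / 0.81 ≈ 0.833 mm.

0.833 mm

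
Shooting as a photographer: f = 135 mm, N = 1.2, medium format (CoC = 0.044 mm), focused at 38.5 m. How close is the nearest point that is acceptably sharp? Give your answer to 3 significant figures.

Hyperfocal distance H = f²/(N·c) + f = 135²/(1.2 × 0.044) + 135 = 18225/0.0528 + 135 ≈ 345305.5 mm ≈ 345.3 m.
Near limit Dn = s·(H − f)/(H + s − 2f) = 38500 × (345305.5 − 135) / (345305.5 + 38500 − 2 × 135) = 38500 × 345170.5 / 383535.5 ≈ 34649 mm ≈ 34.6 m.

34.6 m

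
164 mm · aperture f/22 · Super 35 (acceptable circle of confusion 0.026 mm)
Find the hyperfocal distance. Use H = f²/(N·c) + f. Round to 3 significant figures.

47.2 m

Hyperfocal distance H = f²/(N·c) + f = 164²/(22 × 0.026) + 164 = 26896/0.572 + 164 ≈ 47185.0 mm ≈ 47.2 m.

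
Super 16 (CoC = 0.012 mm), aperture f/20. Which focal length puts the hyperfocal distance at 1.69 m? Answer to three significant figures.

20.0 mm

From H = f²/(N·c) + f, with f ≪ H: f ≈ √(H·N·c) = √(1690 × 20 × 0.012) = √405.60 ≈ 20.14 mm.
Exact: f² + N·c·f − N·c·H = 0 ⇒ f = (−N·c + √((N·c)² + 4·N·c·H))/2 = (−0.24 + √1622.5)/2 ≈ 20.020 mm ≈ 20.0 mm.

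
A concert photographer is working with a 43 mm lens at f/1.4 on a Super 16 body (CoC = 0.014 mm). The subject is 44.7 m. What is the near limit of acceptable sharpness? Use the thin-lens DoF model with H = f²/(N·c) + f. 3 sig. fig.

30.3 m

Hyperfocal distance H = f²/(N·c) + f = 43²/(1.4 × 0.014) + 43 = 1849/0.0196 + 43 ≈ 94379.7 mm ≈ 94.38 m.
Near limit Dn = s·(H − f)/(H + s − 2f) = 44700 × (94379.7 − 43) / (94379.7 + 44700 − 2 × 43) = 44700 × 94336.7 / 138993.7 ≈ 30338 mm ≈ 30.3 m.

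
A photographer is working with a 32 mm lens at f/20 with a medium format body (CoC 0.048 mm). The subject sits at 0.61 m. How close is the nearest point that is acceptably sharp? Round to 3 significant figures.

396 mm

Hyperfocal distance H = f²/(N·c) + f = 32²/(20 × 0.048) + 32 = 1024/0.96 + 32 ≈ 1098.7 mm ≈ 1.099 m.
Near limit Dn = s·(H − f)/(H + s − 2f) = 610 × (1098.7 − 32) / (1098.7 + 610 − 2 × 32) = 610 × 1066.7 / 1644.7 ≈ 395.62 mm.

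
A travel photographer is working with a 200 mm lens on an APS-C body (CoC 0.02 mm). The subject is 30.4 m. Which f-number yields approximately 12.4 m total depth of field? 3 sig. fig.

f/13

Write h = H − f = f²/(N·c). The thin-lens limits are Dn = s·h/(h + (s−f)) and Df = s·h/(h − (s−f)), so DoF = Df − Dn = 2·s·(s−f)·h / (h² − (s−f)²).
That is a quadratic in h: DoF·h² − 2·s·(s−f)·h − DoF·(s−f)² = 0 ⇒ h = (s−f)·(s + √(s² + DoF²)) / DoF = 30200 × (30400 + √(30400² + 12400²)) / 12400 = 30200 × (30400 + 32831.7) / 12400 ≈ 154000 mm.
Then N = f²/(c·h) = 200² / (0.02 × 154000) = 40000 / 3080.0 ≈ 13.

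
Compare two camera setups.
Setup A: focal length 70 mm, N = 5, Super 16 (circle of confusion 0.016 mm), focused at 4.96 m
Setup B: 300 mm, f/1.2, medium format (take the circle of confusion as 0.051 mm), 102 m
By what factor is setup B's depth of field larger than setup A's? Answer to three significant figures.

Setup A: H = 70²/(5×0.016) + 70 ≈ 61320.0 mm; DoF = Df − Dn = 5390.35 − 4593.29 ≈ 797.06 mm.
Setup B: H = 300²/(1.2×0.051) + 300 ≈ 1470888.2 mm; DoF = Df − Dn = 109578 − 95402 ≈ 14176 mm.
Ratio = 14176 / 797.06 ≈ 17.8.

17.8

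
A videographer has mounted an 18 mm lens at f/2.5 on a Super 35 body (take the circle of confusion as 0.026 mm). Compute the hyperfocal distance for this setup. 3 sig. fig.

Hyperfocal distance H = f²/(N·c) + f = 18²/(2.5 × 0.026) + 18 = 324/0.065 + 18 ≈ 5002.6 mm ≈ 5.00 m.

5.00 m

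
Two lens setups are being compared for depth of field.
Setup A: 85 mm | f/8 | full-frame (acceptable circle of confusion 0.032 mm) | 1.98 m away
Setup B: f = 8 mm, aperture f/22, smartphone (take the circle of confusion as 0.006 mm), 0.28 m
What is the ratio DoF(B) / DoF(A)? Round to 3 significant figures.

Setup A: H = 85²/(8×0.032) + 85 ≈ 28307.7 mm; DoF = Df − Dn = 2122.52 − 1855.42 ≈ 267.10 mm.
Setup B: H = 8²/(22×0.006) + 8 ≈ 492.8 mm; DoF = Df − Dn = 637.81 − 179.37 ≈ 458.44 mm.
Ratio = 458.44 / 267.10 ≈ 1.72.

1.72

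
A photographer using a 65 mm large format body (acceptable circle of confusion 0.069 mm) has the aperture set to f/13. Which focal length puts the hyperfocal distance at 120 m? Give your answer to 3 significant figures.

From H = f²/(N·c) + f, with f ≪ H: f ≈ √(H·N·c) = √(120000 × 13 × 0.069) = √107640 ≈ 328.1 mm.
The +f correction barely moves this — solving exactly, f² + N·c·f − N·c·H = 0 ⇒ f = (−N·c + √((N·c)² + 4·N·c·H))/2 = (−0.897 + √430561)/2 ≈ 327.64 mm, so f ≈ 328 mm.

328 mm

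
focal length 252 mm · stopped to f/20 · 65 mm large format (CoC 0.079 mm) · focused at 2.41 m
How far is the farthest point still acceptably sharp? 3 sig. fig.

2.55 m

Hyperfocal distance H = f²/(N·c) + f = 252²/(20 × 0.079) + 252 = 63504/1.58 + 252 ≈ 40444.4 mm ≈ 40.44 m.
Far limit Df = s·(H − f)/(H − s) = 2410 × (40444.4 − 252) / (40444.4 − 2410) = 2410 × 40192.4 / 38034.4 ≈ 2546.7 mm ≈ 2.55 m.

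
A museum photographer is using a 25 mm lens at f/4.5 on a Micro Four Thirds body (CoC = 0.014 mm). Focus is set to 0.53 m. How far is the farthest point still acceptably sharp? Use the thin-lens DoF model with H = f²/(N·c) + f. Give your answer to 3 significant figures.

0.558 m

Hyperfocal distance H = f²/(N·c) + f = 25²/(4.5 × 0.014) + 25 = 625/0.063 + 25 ≈ 9945.6 mm ≈ 9.946 m.
Far limit Df = s·(H − f)/(H − s) = 530 × (9945.6 − 25) / (9945.6 − 530) = 530 × 9920.6 / 9415.6 ≈ 558.43 mm ≈ 0.558 m.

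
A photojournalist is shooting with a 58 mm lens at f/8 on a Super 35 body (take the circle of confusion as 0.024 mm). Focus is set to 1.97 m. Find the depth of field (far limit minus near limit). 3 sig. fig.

435 mm

Hyperfocal distance H = f²/(N·c) + f = 58²/(8 × 0.024) + 58 = 3364/0.192 + 58 ≈ 17578.8 mm ≈ 17.58 m.
Near limit Dn = s·(H − f)/(H + s − 2f) = 1970 × (17578.8 − 58) / (17578.8 + 1970 − 2 × 58) = 1970 × 17520.8 / 19432.8 ≈ 1776.17 mm.
Far limit Df = s·(H − f)/(H − s) = 1970 × (17578.8 − 58) / (17578.8 − 1970) = 1970 × 17520.8 / 15608.8 ≈ 2211.31 mm.
Depth of field = Df − Dn = 2211.31 − 1776.17 ≈ 435.14 mm.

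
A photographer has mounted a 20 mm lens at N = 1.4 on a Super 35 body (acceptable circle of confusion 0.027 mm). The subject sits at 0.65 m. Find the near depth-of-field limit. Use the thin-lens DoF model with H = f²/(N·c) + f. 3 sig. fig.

0.613 m

Hyperfocal distance H = f²/(N·c) + f = 20²/(1.4 × 0.027) + 20 = 400/0.0378 + 20 ≈ 10602.0 mm ≈ 10.60 m.
Near limit Dn = s·(H − f)/(H + s − 2f) = 650 × (10602.0 − 20) / (10602.0 + 650 − 2 × 20) = 650 × 10582.0 / 11212.0 ≈ 613.48 mm ≈ 0.613 m.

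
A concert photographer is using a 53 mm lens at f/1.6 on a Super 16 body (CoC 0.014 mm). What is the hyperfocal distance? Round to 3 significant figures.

Hyperfocal distance H = f²/(N·c) + f = 53²/(1.6 × 0.014) + 53 = 2809/0.0224 + 53 ≈ 125454.8 mm ≈ 125 m.

125 m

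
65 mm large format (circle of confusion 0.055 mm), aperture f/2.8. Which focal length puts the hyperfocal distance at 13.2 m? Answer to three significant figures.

45.0 mm

From H = f²/(N·c) + f, with f ≪ H: f ≈ √(H·N·c) = √(13200 × 2.8 × 0.055) = √2032.8 ≈ 45.09 mm.
Exact: f² + N·c·f − N·c·H = 0 ⇒ f = (−N·c + √((N·c)² + 4·N·c·H))/2 = (−0.154 + √8131.2)/2 ≈ 45.010 mm ≈ 45.0 mm.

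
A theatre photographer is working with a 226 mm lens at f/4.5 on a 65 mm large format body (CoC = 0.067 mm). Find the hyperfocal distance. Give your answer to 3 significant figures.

Hyperfocal distance H = f²/(N·c) + f = 226²/(4.5 × 0.067) + 226 = 51076/0.3015 + 226 ≈ 169632.3 mm ≈ 170 m.

170 m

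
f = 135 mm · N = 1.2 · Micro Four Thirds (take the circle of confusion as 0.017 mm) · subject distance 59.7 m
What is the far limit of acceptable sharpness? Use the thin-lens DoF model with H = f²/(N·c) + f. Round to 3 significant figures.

Hyperfocal distance H = f²/(N·c) + f = 135²/(1.2 × 0.017) + 135 = 18225/0.0204 + 135 ≈ 893517.4 mm ≈ 893.5 m.
Far limit Df = s·(H − f)/(H − s) = 59700 × (893517.4 − 135) / (893517.4 − 59700) = 59700 × 893382.4 / 833817.4 ≈ 63965 mm ≈ 64.0 m.

64.0 m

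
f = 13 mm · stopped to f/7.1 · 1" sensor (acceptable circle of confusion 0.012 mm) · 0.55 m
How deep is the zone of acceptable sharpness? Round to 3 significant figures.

Hyperfocal distance H = f²/(N·c) + f = 13²/(7.1 × 0.012) + 13 = 169/0.0852 + 13 ≈ 1996.6 mm ≈ 1.997 m.
Near limit Dn = s·(H − f)/(H + s − 2f) = 550 × (1996.6 − 13) / (1996.6 + 550 − 2 × 13) = 550 × 1983.6 / 2520.6 ≈ 432.82 mm.
Far limit Df = s·(H − f)/(H − s) = 550 × (1996.6 − 13) / (1996.6 − 550) = 550 × 1983.6 / 1446.6 ≈ 754.17 mm.
Depth of field = Df − Dn = 754.17 − 432.82 ≈ 321.35 mm.

321 mm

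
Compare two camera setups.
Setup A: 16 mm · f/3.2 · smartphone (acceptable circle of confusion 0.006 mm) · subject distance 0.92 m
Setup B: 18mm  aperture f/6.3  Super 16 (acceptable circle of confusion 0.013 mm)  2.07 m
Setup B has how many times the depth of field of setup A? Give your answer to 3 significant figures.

Setup A: H = 16²/(3.2×0.006) + 16 ≈ 13349.3 mm; DoF = Df − Dn = 986.91 − 861.58 ≈ 125.33 mm.
Setup B: H = 18²/(6.3×0.013) + 18 ≈ 3974.0 mm; DoF = Df − Dn = 4300.9 − 1363.0 ≈ 2937.9 mm.
Ratio = 2937.9 / 125.33 ≈ 23.4.

23.4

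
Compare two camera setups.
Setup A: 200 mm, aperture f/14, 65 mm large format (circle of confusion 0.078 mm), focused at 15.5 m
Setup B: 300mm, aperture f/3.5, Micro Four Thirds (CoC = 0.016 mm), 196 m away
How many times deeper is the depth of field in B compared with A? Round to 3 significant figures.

Setup A: H = 200²/(14×0.078) + 200 ≈ 36830.0 mm; DoF = Df − Dn = 26618 − 10933 ≈ 15685 mm.
Setup B: H = 300²/(3.5×0.016) + 300 ≈ 1607442.9 mm; DoF = Df − Dn = 223176 − 174724 ≈ 48452 mm.
Ratio = 48452 / 15685 ≈ 3.09.

3.09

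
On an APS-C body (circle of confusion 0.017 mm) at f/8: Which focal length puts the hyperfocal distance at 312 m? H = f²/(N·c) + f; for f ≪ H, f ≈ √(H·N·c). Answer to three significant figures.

206 mm

From H = f²/(N·c) + f, with f ≪ H: f ≈ √(H·N·c) = √(312000 × 8 × 0.017) = √42432 ≈ 206.0 mm.
The +f correction barely moves this — solving exactly, f² + N·c·f − N·c·H = 0 ⇒ f = (−N·c + √((N·c)² + 4·N·c·H))/2 = (−0.136 + √169728)/2 ≈ 205.92 mm, so f ≈ 206 mm.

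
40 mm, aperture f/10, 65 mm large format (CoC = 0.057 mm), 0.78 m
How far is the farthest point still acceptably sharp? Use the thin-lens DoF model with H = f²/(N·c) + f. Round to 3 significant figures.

1.06 m

Hyperfocal distance H = f²/(N·c) + f = 40²/(10 × 0.057) + 40 = 1600/0.57 + 40 ≈ 2847.0 mm ≈ 2.847 m.
Far limit Df = s·(H − f)/(H − s) = 780 × (2847.0 − 40) / (2847.0 − 780) = 780 × 2807.0 / 2067.0 ≈ 1059.2 mm ≈ 1.06 m.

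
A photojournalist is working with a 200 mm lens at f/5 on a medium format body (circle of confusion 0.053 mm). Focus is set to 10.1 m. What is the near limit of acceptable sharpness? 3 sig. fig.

Hyperfocal distance H = f²/(N·c) + f = 200²/(5 × 0.053) + 200 = 40000/0.265 + 200 ≈ 151143.4 mm ≈ 151.1 m.
Near limit Dn = s·(H − f)/(H + s − 2f) = 10100 × (151143.4 − 200) / (151143.4 + 10100 − 2 × 200) = 10100 × 150943.4 / 160843.4 ≈ 9478.3 mm ≈ 9.48 m.

9.48 m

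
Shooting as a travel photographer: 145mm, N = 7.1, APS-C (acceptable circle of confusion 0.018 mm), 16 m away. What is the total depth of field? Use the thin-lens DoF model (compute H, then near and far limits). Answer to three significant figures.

3.11 m

Hyperfocal distance H = f²/(N·c) + f = 145²/(7.1 × 0.018) + 145 = 21025/0.1278 + 145 ≈ 164659.9 mm ≈ 164.7 m.
Near limit Dn = s·(H − f)/(H + s − 2f) = 16000 × (164659.9 − 145) / (164659.9 + 16000 − 2 × 145) = 16000 × 164514.9 / 180369.9 ≈ 14593.6 mm.
Far limit Df = s·(H − f)/(H − s) = 16000 × (164659.9 − 145) / (164659.9 − 16000) = 16000 × 164514.9 / 148659.9 ≈ 17706.4 mm.
Depth of field = Df − Dn = 17706.4 − 14593.6 ≈ 3112.8 mm ≈ 3.11 m.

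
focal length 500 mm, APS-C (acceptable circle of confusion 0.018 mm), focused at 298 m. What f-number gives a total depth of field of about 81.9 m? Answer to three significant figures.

Write h = H − f = f²/(N·c). The thin-lens limits are Dn = s·h/(h + (s−f)) and Df = s·h/(h − (s−f)), so DoF = Df − Dn = 2·s·(s−f)·h / (h² − (s−f)²).
That is a quadratic in h: DoF·h² − 2·s·(s−f)·h − DoF·(s−f)² = 0 ⇒ h = (s−f)·(s + √(s² + DoF²)) / DoF = 297500 × (298000 + √(298000² + 81900²)) / 81900 = 297500 × (298000 + 309050) / 81900 ≈ 2205094 mm.
Then N = f²/(c·h) = 500² / (0.018 × 2205094) = 250000 / 39692 ≈ 6.30.

f/6.30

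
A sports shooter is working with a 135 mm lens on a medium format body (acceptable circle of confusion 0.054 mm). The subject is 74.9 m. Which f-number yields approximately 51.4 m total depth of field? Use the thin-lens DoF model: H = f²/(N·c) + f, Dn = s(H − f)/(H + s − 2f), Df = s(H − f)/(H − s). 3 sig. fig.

f/1.40

Write h = H − f = f²/(N·c). The thin-lens limits are Dn = s·h/(h + (s−f)) and Df = s·h/(h − (s−f)), so DoF = Df − Dn = 2·s·(s−f)·h / (h² − (s−f)²).
That is a quadratic in h: DoF·h² − 2·s·(s−f)·h − DoF·(s−f)² = 0 ⇒ h = (s−f)·(s + √(s² + DoF²)) / DoF = 74765 × (74900 + √(74900² + 51400²)) / 51400 = 74765 × (74900 + 90840.4) / 51400 ≈ 241081 mm.
Then N = f²/(c·h) = 135² / (0.054 × 241081) = 18225 / 13018 ≈ 1.40.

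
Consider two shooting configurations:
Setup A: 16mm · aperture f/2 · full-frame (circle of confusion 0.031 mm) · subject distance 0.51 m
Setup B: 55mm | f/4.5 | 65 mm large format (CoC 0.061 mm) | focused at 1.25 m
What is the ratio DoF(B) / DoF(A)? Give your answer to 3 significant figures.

2.22

Setup A: H = 16²/(2×0.031) + 16 ≈ 4145.0 mm; DoF = Df − Dn = 579.31 − 455.50 ≈ 123.81 mm.
Setup B: H = 55²/(4.5×0.061) + 55 ≈ 11075.0 mm; DoF = Df − Dn = 1402.04 − 1127.71 ≈ 274.33 mm.
Ratio = 274.33 / 123.81 ≈ 2.22.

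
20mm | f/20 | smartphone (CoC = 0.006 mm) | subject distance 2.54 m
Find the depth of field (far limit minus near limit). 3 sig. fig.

Hyperfocal distance H = f²/(N·c) + f = 20²/(20 × 0.006) + 20 = 400/0.12 + 20 ≈ 3353.3 mm ≈ 3.353 m.
Near limit Dn = s·(H − f)/(H + s − 2f) = 2540 × (3353.3 − 20) / (3353.3 + 2540 − 2 × 20) = 2540 × 3333.3 / 5853.3 ≈ 1446.5 mm.
Far limit Df = s·(H − f)/(H − s) = 2540 × (3353.3 − 20) / (3353.3 − 2540) = 2540 × 3333.3 / 813.3 ≈ 10409.8 mm.
Depth of field = Df − Dn = 10409.8 − 1446.5 ≈ 8963.3 mm ≈ 8.96 m.

8.96 m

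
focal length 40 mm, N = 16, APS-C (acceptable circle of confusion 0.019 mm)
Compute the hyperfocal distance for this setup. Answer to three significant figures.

5.30 m

Hyperfocal distance H = f²/(N·c) + f = 40²/(16 × 0.019) + 40 = 1600/0.304 + 40 ≈ 5303.2 mm ≈ 5.30 m.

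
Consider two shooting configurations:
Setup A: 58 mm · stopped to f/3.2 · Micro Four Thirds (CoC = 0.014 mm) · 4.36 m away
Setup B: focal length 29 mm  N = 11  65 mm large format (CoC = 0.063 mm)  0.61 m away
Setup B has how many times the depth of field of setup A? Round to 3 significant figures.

1.51

Setup A: H = 58²/(3.2×0.014) + 58 ≈ 75147.3 mm; DoF = Df − Dn = 4624.97 − 4123.74 ≈ 501.23 mm.
Setup B: H = 29²/(11×0.063) + 29 ≈ 1242.6 mm; DoF = Df − Dn = 1170.28 − 412.51 ≈ 757.77 mm.
Ratio = 757.77 / 501.23 ≈ 1.51.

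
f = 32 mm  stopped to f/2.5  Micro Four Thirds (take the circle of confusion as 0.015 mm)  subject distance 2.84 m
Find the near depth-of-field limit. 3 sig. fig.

Hyperfocal distance H = f²/(N·c) + f = 32²/(2.5 × 0.015) + 32 = 1024/0.0375 + 32 ≈ 27338.7 mm ≈ 27.34 m.
Near limit Dn = s·(H − f)/(H + s − 2f) = 2840 × (27338.7 − 32) / (27338.7 + 2840 − 2 × 32) = 2840 × 27306.7 / 30114.7 ≈ 2575.2 mm ≈ 2.58 m.

2.58 m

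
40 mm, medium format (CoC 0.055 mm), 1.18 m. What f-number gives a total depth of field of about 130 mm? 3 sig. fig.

Write h = H − f = f²/(N·c). The thin-lens limits are Dn = s·h/(h + (s−f)) and Df = s·h/(h − (s−f)), so DoF = Df − Dn = 2·s·(s−f)·h / (h² − (s−f)²).
That is a quadratic in h: DoF·h² − 2·s·(s−f)·h − DoF·(s−f)² = 0 ⇒ h = (s−f)·(s + √(s² + DoF²)) / DoF = 1140 × (1180 + √(1180² + 130²)) / 130 = 1140 × (1180 + 1187.14) / 130 ≈ 20758 mm.
Then N = f²/(c·h) = 40² / (0.055 × 20758) = 1600 / 1141.7 ≈ 1.40.

f/1.40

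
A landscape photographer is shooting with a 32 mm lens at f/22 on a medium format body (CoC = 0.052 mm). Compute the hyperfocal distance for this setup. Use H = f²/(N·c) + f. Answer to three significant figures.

0.927 m

Hyperfocal distance H = f²/(N·c) + f = 32²/(22 × 0.052) + 32 = 1024/1.144 + 32 ≈ 927.1 mm ≈ 0.927 m.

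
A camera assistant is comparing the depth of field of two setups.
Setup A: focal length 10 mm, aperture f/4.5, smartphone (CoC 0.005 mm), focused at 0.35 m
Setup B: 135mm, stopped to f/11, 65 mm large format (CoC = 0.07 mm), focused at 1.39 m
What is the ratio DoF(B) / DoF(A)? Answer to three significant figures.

Setup A: H = 10²/(4.5×0.005) + 10 ≈ 4454.4 mm; DoF = Df − Dn = 378.993 − 325.128 ≈ 53.865 mm.
Setup B: H = 135²/(11×0.07) + 135 ≈ 23803.8 mm; DoF = Df − Dn = 1467.83 − 1320.01 ≈ 147.82 mm.
Ratio = 147.82 / 53.865 ≈ 2.74.

2.74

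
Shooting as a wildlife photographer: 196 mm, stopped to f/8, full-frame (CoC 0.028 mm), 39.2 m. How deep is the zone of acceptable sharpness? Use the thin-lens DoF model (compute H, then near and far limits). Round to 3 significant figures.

Hyperfocal distance H = f²/(N·c) + f = 196²/(8 × 0.028) + 196 = 38416/0.224 + 196 ≈ 171696.0 mm ≈ 171.7 m.
Near limit Dn = s·(H − f)/(H + s − 2f) = 39200 × (171696.0 − 196) / (171696.0 + 39200 − 2 × 196) = 39200 × 171500.0 / 210504.0 ≈ 31937 mm.
Far limit Df = s·(H − f)/(H − s) = 39200 × (171696.0 − 196) / (171696.0 − 39200) = 39200 × 171500.0 / 132496.0 ≈ 50740 mm.
Depth of field = Df − Dn = 50740 − 31937 ≈ 18803 mm ≈ 18.8 m.

18.8 m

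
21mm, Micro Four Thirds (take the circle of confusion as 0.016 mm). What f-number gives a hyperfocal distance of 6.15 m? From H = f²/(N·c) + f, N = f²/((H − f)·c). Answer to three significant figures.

f/4.50

Rearrange H = f²/(N·c) + f for N: N = f² / ((H − f)·c).
N = 21² / ((6150 − 21) × 0.016) = 441 / 98.06 ≈ 4.50.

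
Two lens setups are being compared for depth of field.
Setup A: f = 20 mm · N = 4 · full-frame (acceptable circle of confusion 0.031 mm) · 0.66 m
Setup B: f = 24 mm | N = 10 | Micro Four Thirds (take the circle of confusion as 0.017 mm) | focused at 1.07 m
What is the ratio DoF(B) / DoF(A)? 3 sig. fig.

Setup A: H = 20²/(4×0.031) + 20 ≈ 3245.8 mm; DoF = Df − Dn = 823.35 − 550.73 ≈ 272.62 mm.
Setup B: H = 24²/(10×0.017) + 24 ≈ 3412.2 mm; DoF = Df − Dn = 1547.84 − 817.60 ≈ 730.24 mm.
Ratio = 730.24 / 272.62 ≈ 2.68.

2.68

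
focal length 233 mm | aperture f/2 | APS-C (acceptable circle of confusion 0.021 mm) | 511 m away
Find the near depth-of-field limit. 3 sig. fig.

Hyperfocal distance H = f²/(N·c) + f = 233²/(2 × 0.021) + 233 = 54289/0.042 + 233 ≈ 1292828.2 mm ≈ 1293 m.
Near limit Dn = s·(H − f)/(H + s − 2f) = 511000 × (1292828.2 − 233) / (1292828.2 + 511000 − 2 × 233) = 511000 × 1292595.2 / 1803362.2 ≈ 366269 mm ≈ 366 m.

366 m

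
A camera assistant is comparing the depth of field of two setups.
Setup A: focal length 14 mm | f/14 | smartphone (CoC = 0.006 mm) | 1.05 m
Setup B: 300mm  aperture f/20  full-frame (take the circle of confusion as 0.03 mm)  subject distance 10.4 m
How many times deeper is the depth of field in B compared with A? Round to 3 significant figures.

1.21

Setup A: H = 14²/(14×0.006) + 14 ≈ 2347.3 mm; DoF = Df − Dn = 1888.5 − 727.1 ≈ 1161.4 mm.
Setup B: H = 300²/(20×0.03) + 300 ≈ 150300.0 mm; DoF = Df − Dn = 11150.8 − 9743.9 ≈ 1406.9 mm.
Ratio = 1406.9 / 1161.4 ≈ 1.21.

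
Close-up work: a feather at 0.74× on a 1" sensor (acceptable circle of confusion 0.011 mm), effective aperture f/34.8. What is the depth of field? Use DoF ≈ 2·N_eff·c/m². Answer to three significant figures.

At magnification m, DoF ≈ 2·N_eff·c/m² = 2 × 34.8 × 0.011 / 0.74² = 0.7656 / 0.5476 ≈ 1.4 mm.

1.40 mm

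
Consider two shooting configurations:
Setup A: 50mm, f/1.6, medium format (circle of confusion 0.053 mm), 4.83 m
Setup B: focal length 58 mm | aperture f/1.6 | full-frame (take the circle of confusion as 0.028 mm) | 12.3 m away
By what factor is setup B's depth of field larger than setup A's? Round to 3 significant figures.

Setup A: H = 50²/(1.6×0.053) + 50 ≈ 29531.1 mm; DoF = Df − Dn = 5764.7 − 4156.1 ≈ 1608.6 mm.
Setup B: H = 58²/(1.6×0.028) + 58 ≈ 75147.3 mm; DoF = Df − Dn = 14695.9 − 10575.8 ≈ 4120.1 mm.
Ratio = 4120.1 / 1608.6 ≈ 2.56.

2.56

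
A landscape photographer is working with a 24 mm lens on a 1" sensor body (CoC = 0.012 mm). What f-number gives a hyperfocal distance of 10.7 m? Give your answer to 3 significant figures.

f/4.50

Rearrange H = f²/(N·c) + f for N: N = f² / ((H − f)·c).
N = 24² / ((10700 − 24) × 0.012) = 576 / 128.1 ≈ 4.50.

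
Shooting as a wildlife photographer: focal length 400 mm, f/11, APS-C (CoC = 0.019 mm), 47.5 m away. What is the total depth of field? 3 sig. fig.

Hyperfocal distance H = f²/(N·c) + f = 400²/(11 × 0.019) + 400 = 160000/0.209 + 400 ≈ 765950.2 mm ≈ 766.0 m.
Near limit Dn = s·(H − f)/(H + s − 2f) = 47500 × (765950.2 − 400) / (765950.2 + 47500 − 2 × 400) = 47500 × 765550.2 / 812650.2 ≈ 44747.0 mm.
Far limit Df = s·(H − f)/(H − s) = 47500 × (765950.2 − 400) / (765950.2 − 47500) = 47500 × 765550.2 / 718450.2 ≈ 50614.0 mm.
Depth of field = Df − Dn = 50614.0 − 44747.0 ≈ 5867.0 mm ≈ 5.87 m.

5.87 m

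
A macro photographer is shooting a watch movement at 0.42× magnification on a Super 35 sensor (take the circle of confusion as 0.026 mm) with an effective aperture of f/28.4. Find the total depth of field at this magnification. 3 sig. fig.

At magnification m, DoF ≈ 2·N_eff·c/m² = 2 × 28.4 × 0.026 / 0.42² = 1.477 / 0.1764 ≈ 8.37 mm.

8.37 mm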